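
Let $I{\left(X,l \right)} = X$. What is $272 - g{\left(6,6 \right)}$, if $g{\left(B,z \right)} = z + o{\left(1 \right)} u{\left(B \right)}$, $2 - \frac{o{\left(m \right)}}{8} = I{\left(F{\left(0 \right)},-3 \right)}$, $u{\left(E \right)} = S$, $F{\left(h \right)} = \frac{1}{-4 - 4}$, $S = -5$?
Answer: $351$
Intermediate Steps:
$F{\left(h \right)} = - \frac{1}{8}$ ($F{\left(h \right)} = \frac{1}{-8} = - \frac{1}{8}$)
$u{\left(E \right)} = -5$
$o{\left(m \right)} = 17$ ($o{\left(m \right)} = 16 - -1 = 16 + 1 = 17$)
$g{\left(B,z \right)} = -85 + z$ ($g{\left(B,z \right)} = z + 17 \left(-5\right) = z - 85 = -85 + z$)
$272 - g{\left(6,6 \right)} = 272 - \left(-85 + 6\right) = 272 - -79 = 272 + 79 = 351$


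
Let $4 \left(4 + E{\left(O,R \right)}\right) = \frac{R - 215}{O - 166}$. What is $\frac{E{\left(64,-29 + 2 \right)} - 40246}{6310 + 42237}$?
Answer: $- \frac{8210879}{9903588} \approx -0.82908$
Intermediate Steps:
$E{\left(O,R \right)} = -4 + \frac{-215 + R}{4 \left(-166 + O\right)}$ ($E{\left(O,R \right)} = -4 + \frac{\left(R - 215\right) \frac{1}{O - 166}}{4} = -4 + \frac{\left(-215 + R\right) \frac{1}{-166 + O}}{4} = -4 + \frac{\frac{1}{-166 + O} \left(-215 + R\right)}{4} = -4 + \frac{-215 + R}{4 \left(-166 + O\right)}$)
$\frac{E{\left(64,-29 + 2 \right)} - 40246}{6310 + 42237} = \frac{\frac{2441 + \left(-29 + 2\right) - 1024}{4 \left(-166 + 64\right)} - 40246}{6310 + 42237} = \frac{\frac{2441 - 27 - 1024}{4 \left(-102\right)} - 40246}{48547} = \left(\frac{1}{4} \left(- \frac{1}{102}\right) 1390 - 40246\right) \frac{1}{48547} = \left(- \frac{695}{204} - 40246\right) \frac{1}{48547} = \left(- \frac{8210879}{204}\right) \frac{1}{48547} = - \frac{8210879}{9903588}$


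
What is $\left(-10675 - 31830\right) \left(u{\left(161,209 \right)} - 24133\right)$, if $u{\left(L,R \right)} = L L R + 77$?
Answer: $-229247869665$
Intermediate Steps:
$u{\left(L,R \right)} = 77 + R L^{2}$ ($u{\left(L,R \right)} = L^{2} R + 77 = R L^{2} + 77 = 77 + R L^{2}$)
$\left(-10675 - 31830\right) \left(u{\left(161,209 \right)} - 24133\right) = \left(-10675 - 31830\right) \left(\left(77 + 209 \cdot 161^{2}\right) - 24133\right) = - 42505 \left(\left(77 + 209 \cdot 25921\right) - 24133\right) = - 42505 \left(\left(77 + 5417489\right) - 24133\right) = - 42505 \left(5417566 - 24133\right) = \left(-42505\right) 5393433 = -229247869665$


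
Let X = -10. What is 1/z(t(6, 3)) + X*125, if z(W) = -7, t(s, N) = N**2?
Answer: -8751/7 ≈ -1250.1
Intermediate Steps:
1/z(t(6, 3)) + X*125 = 1/(-7) - 10*125 = -1/7 - 1250 = -8751/7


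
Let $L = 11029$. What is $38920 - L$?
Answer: $27891$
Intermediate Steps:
$38920 - L = 38920 - 11029 = 27891$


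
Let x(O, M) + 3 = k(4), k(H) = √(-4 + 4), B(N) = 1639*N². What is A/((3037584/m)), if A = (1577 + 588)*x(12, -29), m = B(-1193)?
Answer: -459118778665/92048 ≈ -4.9878e+6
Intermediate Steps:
m = 2332705111 (m = 1639*(-1193)² = 1639*1423249 = 2332705111)
k(H) = 0 (k(H) = √0 = 0)
x(O, M) = -3 (x(O, M) = -3 + 0 = -3)
A = -6495 (A = (1577 + 588)*(-3) = 2165*(-3) = -6495)
A/((3037584/m)) = -6495/(3037584/2332705111) = -6495/(3037584*(1/2332705111)) = -6495/276144/212064101 = -6495*212064101/276144 = -459118778665/92048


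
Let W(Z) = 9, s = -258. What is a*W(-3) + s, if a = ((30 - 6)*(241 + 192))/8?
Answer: 11433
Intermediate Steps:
a = 1299 (a = (24*433)*(1/8) = 10392*(1/8) = 1299)
a*W(-3) + s = 1299*9 - 258 = 11691 - 258 = 11433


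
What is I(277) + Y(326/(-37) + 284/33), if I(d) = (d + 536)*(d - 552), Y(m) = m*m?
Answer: -333314714075/1490841 ≈ -2.2358e+5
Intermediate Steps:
Y(m) = m**2
I(d) = (-552 + d)*(536 + d) (I(d) = (536 + d)*(-552 + d) = (-552 + d)*(536 + d))
I(277) + Y(326/(-37) + 284/33) = (-295872 + 277**2 - 16*277) + (326/(-37) + 284/33)**2 = (-295872 + 76729 - 4432) + (326*(-1/37) + 284*(1/33))**2 = -223575 + (-326/37 + 284/33)**2 = -223575 + (-250/1221)**2 = -223575 + 62500/1490841 = -333314714075/1490841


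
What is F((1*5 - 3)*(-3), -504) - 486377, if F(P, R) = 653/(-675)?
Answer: -328305128/675 ≈ -4.8638e+5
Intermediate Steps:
F(P, R) = -653/675 (F(P, R) = 653*(-1/675) = -653/675)
F((1*5 - 3)*(-3), -504) - 486377 = -653/675 - 486377 = -328305128/675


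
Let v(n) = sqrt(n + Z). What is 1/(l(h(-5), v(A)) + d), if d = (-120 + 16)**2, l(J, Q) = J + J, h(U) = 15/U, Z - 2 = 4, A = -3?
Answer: 1/10810 ≈ 9.2507e-5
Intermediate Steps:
Z = 6 (Z = 2 + 4 = 6)
v(n) = sqrt(6 + n) (v(n) = sqrt(n + 6) = sqrt(6 + n))
l(J, Q) = 2*J
d = 10816 (d = (-104)**2 = 10816)
1/(l(h(-5), v(A)) + d) = 1/(2*(15/(-5)) + 10816) = 1/(2*(15*(-1/5)) + 10816) = 1/(2*(-3) + 10816) = 1/(-6 + 10816) = 1/10810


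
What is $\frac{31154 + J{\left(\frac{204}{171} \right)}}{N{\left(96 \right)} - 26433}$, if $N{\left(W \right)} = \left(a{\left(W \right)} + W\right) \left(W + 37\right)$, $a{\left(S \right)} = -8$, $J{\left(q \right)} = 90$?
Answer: $- \frac{31244}{14729} \approx -2.1213$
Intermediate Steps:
$N{\left(W \right)} = \left(-8 + W\right) \left(37 + W\right)$ ($N{\left(W \right)} = \left(-8 + W\right) \left(W + 37\right) = \left(-8 + W\right) \left(37 + W\right)$)
$\frac{31154 + J{\left(\frac{204}{171} \right)}}{N{\left(96 \right)} - 26433} = \frac{31154 + 90}{\left(-296 + 96^{2} + 29 \cdot 96\right) - 26433} = \frac{31244}{\left(-296 + 9216 + 2784\right) - 26433} = \frac{31244}{11704 - 26433} = \frac{31244}{-14729} = 31244 \left(- \frac{1}{14729}\right) = - \frac{31244}{14729}$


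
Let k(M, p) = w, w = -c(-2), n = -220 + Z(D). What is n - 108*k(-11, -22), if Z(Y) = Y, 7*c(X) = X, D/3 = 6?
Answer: -1630/7 ≈ -232.86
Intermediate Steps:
D = 18 (D = 3*6 = 18)
c(X) = X/7
n = -202 (n = -220 + 18 = -202)
w = 2/7 (w = -(-2)/7 = -1*(-2/7) = 2/7 ≈ 0.28571)
k(M, p) = 2/7
n - 108*k(-11, -22) = -202 - 108*2/7 = -202 - 216/7 = -1630/7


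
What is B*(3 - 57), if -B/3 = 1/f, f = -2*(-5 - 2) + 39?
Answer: 162/53 ≈ 3.0566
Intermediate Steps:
f = 53 (f = -2*(-7) + 39 = 14 + 39 = 53)
B = -3/53 ≈ -0.056604
B*(3 - 57) = -3*(3 - 57)/53 = -3/53*(-54) = 162/53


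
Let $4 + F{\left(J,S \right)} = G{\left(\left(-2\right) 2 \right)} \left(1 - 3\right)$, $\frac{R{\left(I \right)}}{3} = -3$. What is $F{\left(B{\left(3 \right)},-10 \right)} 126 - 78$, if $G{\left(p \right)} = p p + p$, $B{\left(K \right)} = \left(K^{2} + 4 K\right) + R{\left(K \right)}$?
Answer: $-3606$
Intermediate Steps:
$R{\left(I \right)} = -9$ ($R{\left(I \right)} = 3 \left(-3\right) = -9$)
$B{\left(K \right)} = -9 + K^{2} + 4 K$ ($B{\left(K \right)} = \left(K^{2} + 4 K\right) - 9 = -9 + K^{2} + 4 K$)
$G{\left(p \right)} = p + p^{2}$ ($G{\left(p \right)} = p^{2} + p = p + p^{2}$)
$F{\left(J,S \right)} = -28$ ($F{\left(J,S \right)} = -4 + \left(-2\right) 2 \left(1 - 4\right) \left(1 - 3\right) = -4 + - 4 \left(1 - 4\right) \left(-2\right) = -4 + \left(-4\right) \left(-3\right) \left(-2\right) = -4 + 12 \left(-2\right) = -4 - 24 = -28$)
$F{\left(B{\left(3 \right)},-10 \right)} 126 - 78 = \left(-28\right) 126 - 78 = -3528 - 78 = -3606$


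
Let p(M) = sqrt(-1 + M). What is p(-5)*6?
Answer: 6*I*sqrt(6) ≈ 14.697*I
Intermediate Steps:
p(-5)*6 = sqrt(-1 - 5)*6 = sqrt(-6)*6 = (I*sqrt(6))*6 = 6*I*sqrt(6)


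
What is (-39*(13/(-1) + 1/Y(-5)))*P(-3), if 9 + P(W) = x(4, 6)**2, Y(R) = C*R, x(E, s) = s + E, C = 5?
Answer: 1156974/25 ≈ 46279.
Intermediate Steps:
x(E, s) = E + s
Y(R) = 5*R
P(W) = 91 (P(W) = -9 + (4 + 6)**2 = -9 + 10**2 = -9 + 100 = 91)
(-39*(13/(-1) + 1/Y(-5)))*P(-3) = -39*(13/(-1) + 1/(5*(-5)))*91 = -39*(13*(-1) + 1/(-25))*91 = -39*(-13 + 1*(-1/25))*91 = -39*(-13 - 1/25)*91 = -39*(-326/25)*91 = (12714/25)*91 = 1156974/25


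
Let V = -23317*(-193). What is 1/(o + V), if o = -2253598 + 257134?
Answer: 1/2503717 ≈ 3.9941e-7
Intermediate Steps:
o = -1996464
V = 4500181
1/(o + V) = 1/(-1996464 + 4500181) = 1/2503717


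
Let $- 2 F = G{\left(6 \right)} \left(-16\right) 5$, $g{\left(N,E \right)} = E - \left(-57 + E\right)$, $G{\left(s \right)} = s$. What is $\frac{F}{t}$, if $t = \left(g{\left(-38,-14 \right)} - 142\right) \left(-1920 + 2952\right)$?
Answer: $- \frac{2}{731} \approx -0.002736$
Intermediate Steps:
$g{\left(N,E \right)} = 57$
$F = 240$ ($F = - \frac{6 \left(-16\right) 5}{2} = - \frac{\left(-96\right) 5}{2} = \left(- \frac{1}{2}\right) \left(-480\right) = 240$)
$t = -87720$ ($t = \left(57 - 142\right) \left(-1920 + 2952\right) = \left(-85\right) 1032 = -87720$)
$\frac{F}{t} = \frac{240}{-87720} = 240 \left(- \frac{1}{87720}\right) = - \frac{2}{731}$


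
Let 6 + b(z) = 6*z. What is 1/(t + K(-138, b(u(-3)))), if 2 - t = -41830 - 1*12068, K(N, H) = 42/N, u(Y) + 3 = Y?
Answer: 23/1239693 ≈ 1.8553e-5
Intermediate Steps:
u(Y) = -3 + Y
b(z) = -6 + 6*z
t = 53900 (t = 2 - (-41830 - 1*12068) = 2 - (-41830 - 12068) = 2 - 1*(-53898) = 2 + 53898 = 53900)
1/(t + K(-138, b(u(-3)))) = 1/(53900 + 42/(-138)) = 1/(53900 + 42*(-1/138)) = 1/(53900 - 7/23) = 1/(1239693/23) = 23/1239693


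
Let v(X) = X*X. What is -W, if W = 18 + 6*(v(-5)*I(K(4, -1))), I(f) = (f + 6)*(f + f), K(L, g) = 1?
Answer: -2118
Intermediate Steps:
v(X) = X**2
I(f) = 2*f*(6 + f) (I(f) = (6 + f)*(2*f) = 2*f*(6 + f))
W = 2118 (W = 18 + 6*((-5)**2*(2*1*(6 + 1))) = 18 + 6*(25*(2*1*7)) = 18 + 6*(25*14) = 18 + 6*350 = 18 + 2100 = 2118)
-W = -1*2118 = -2118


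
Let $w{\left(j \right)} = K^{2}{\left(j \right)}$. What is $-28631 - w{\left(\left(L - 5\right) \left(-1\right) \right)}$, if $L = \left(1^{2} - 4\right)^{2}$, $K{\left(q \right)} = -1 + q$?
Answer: $-28656$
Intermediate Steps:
$L = 9$ ($L = \left(1 - 4\right)^{2} = \left(-3\right)^{2} = 9$)
$w{\left(j \right)} = \left(-1 + j\right)^{2}$
$-28631 - w{\left(\left(L - 5\right) \left(-1\right) \right)} = -28631 - \left(-1 + \left(9 - 5\right) \left(-1\right)\right)^{2} = -28631 - \left(-1 + 4 \left(-1\right)\right)^{2} = -28631 - \left(-1 - 4\right)^{2} = -28631 - \left(-5\right)^{2} = -28631 - 25 = -28656$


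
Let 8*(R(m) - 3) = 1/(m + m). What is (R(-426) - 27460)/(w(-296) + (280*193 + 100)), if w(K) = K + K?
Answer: -187146913/364983168 ≈ -0.51275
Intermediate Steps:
w(K) = 2*K
R(m) = 3 + 1/(16*m) (R(m) = 3 + 1/(8*(m + m)) = 3 + 1/(8*((2*m))) = 3 + (1/(2*m))/8 = 3 + 1/(16*m))
(R(-426) - 27460)/(w(-296) + (280*193 + 100)) = ((3 + (1/16)/(-426)) - 27460)/(2*(-296) + (280*193 + 100)) = ((3 + (1/16)*(-1/426)) - 27460)/(-592 + (54040 + 100)) = ((3 - 1/6816) - 27460)/(-592 + 54140) = (20447/6816 - 27460)/53548 = -187146913/6816*1/53548 = -187146913/364983168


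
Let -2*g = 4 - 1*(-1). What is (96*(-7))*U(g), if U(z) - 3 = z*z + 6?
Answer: -10248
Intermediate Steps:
g = -5/2 (g = -(4 - 1*(-1))/2 = -(4 + 1)/2 = -1/2*5 = -5/2 ≈ -2.5000)
U(z) = 9 + z**2 (U(z) = 3 + (z*z + 6) = 3 + (z**2 + 6) = 3 + (6 + z**2) = 9 + z**2)
(96*(-7))*U(g) = (96*(-7))*(9 + (-5/2)**2) = -672*(9 + 25/4) = -672*61/4 = -10248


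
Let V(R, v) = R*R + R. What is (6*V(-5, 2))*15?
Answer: 1800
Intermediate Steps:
V(R, v) = R + R**2 (V(R, v) = R**2 + R = R + R**2)
(6*V(-5, 2))*15 = (6*(-5*(1 - 5)))*15 = (6*(-5*(-4)))*15 = (6*20)*15 = 120*15 = 1800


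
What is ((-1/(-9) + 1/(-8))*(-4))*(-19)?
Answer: -19/18 ≈ -1.0556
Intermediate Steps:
((-1/(-9) + 1/(-8))*(-4))*(-19) = ((-1*(-⅑) + 1*(-⅛))*(-4))*(-19) = ((⅑ - ⅛)*(-4))*(-19) = -1/72*(-4)*(-19) = (1/18)*(-19) = -19/18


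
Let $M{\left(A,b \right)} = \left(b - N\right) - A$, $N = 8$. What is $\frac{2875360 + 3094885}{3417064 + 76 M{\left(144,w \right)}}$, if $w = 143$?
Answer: $\frac{1194049}{683276} \approx 1.7475$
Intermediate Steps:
$M{\left(A,b \right)} = -8 + b - A$ ($M{\left(A,b \right)} = \left(b - 8\right) - A = \left(-8 + b\right) - A = -8 + b - A$)
$\frac{2875360 + 3094885}{3417064 + 76 M{\left(144,w \right)}} = \frac{2875360 + 3094885}{3417064 + 76 \left(-8 + 143 - 144\right)} = \frac{5970245}{3417064 + 76 \left(-8 + 143 - 144\right)} = \frac{5970245}{3417064 + 76 \left(-9\right)} = \frac{5970245}{3417064 - 684} = \frac{5970245}{3416380} = 5970245 \cdot \frac{1}{3416380} = \frac{1194049}{683276}$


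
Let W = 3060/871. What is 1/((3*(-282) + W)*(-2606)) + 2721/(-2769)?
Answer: -1734453877519/1765051456428 ≈ -0.98267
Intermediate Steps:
W = 3060/871 (W = 3060*(1/871) = 3060/871 ≈ 3.5132)
1/((3*(-282) + W)*(-2606)) + 2721/(-2769) = 1/((3*(-282) + 3060/871)*(-2606)) + 2721/(-2769) = -1/2606/(-846 + 3060/871) + 2721*(-1/2769) = -1/2606/(-733806/871) - 907/923 = -871/733806*(-1/2606) - 907/923 = 871/1912298436 - 907/923 = -1734453877519/1765051456428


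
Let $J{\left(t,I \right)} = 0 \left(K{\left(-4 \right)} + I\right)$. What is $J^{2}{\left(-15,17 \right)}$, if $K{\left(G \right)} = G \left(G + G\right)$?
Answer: $0$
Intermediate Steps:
$K{\left(G \right)} = 2 G^{2}$ ($K{\left(G \right)} = G 2 G = 2 G^{2}$)
$J{\left(t,I \right)} = 0$ ($J{\left(t,I \right)} = 0 \left(2 \left(-4\right)^{2} + I\right) = 0 \left(2 \cdot 16 + I\right) = 0 \left(32 + I\right) = 0$)
$J^{2}{\left(-15,17 \right)} = 0^{2} = 0$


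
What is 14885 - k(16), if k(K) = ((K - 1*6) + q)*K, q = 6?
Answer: 14629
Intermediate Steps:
k(K) = K² (k(K) = ((K - 1*6) + 6)*K = ((K - 6) + 6)*K = ((-6 + K) + 6)*K = K*K = K²)
14885 - k(16) = 14885 - 1*16² = 14885 - 1*256 = 14885 - 256 = 14629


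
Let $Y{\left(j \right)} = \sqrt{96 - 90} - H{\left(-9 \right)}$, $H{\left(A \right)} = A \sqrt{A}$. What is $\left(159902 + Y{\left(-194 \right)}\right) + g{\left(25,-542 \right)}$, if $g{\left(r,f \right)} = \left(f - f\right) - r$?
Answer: $159877 + \sqrt{6} + 27 i \approx 1.5988 \cdot 10^{5} + 27.0 i$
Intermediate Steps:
$H{\left(A \right)} = A^{\frac{3}{2}}$
$g{\left(r,f \right)} = - r$ ($g{\left(r,f \right)} = 0 - r = - r$)
$Y{\left(j \right)} = \sqrt{6} + 27 i$ ($Y{\left(j \right)} = \sqrt{96 - 90} - \left(-9\right)^{\frac{3}{2}} = \sqrt{6} - - 27 i = \sqrt{6} + 27 i$)
$\left(159902 + Y{\left(-194 \right)}\right) + g{\left(25,-542 \right)} = \left(159902 + \left(\sqrt{6} + 27 i\right)\right) - 25 = \left(159902 + \sqrt{6} + 27 i\right) - 25 = 159877 + \sqrt{6} + 27 i$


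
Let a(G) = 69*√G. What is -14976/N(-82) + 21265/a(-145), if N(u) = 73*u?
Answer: 7488/2993 - 4253*I*√145/2001 ≈ 2.5018 - 25.594*I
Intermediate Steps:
-14976/N(-82) + 21265/a(-145) = -14976/(73*(-82)) + 21265/((69*√(-145))) = -14976/(-5986) + 21265/((69*(I*√145))) = -14976*(-1/5986) + 21265/((69*I*√145)) = 7488/2993 + 21265*(-I*√145/10005) = 7488/2993 - 4253*I*√145/2001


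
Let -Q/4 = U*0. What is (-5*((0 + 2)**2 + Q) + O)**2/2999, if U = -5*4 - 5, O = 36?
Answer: 256/2999 ≈ 0.085362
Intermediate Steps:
U = -25 (U = -20 - 5 = -25)
Q = 0 (Q = -(-100)*0 = -4*0 = 0)
(-5*((0 + 2)**2 + Q) + O)**2/2999 = (-5*((0 + 2)**2 + 0) + 36)**2/2999 = (-5*(2**2 + 0) + 36)**2*(1/2999) = (-5*(4 + 0) + 36)**2*(1/2999) = (-5*4 + 36)**2*(1/2999) = (-20 + 36)**2*(1/2999) = 16**2*(1/2999) = 256*(1/2999) = 256/2999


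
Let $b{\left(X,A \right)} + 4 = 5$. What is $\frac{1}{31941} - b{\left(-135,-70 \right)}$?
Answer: $- \frac{31940}{31941} \approx -0.99997$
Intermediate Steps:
$b{\left(X,A \right)} = 1$ ($b{\left(X,A \right)} = -4 + 5 = 1$)
$\frac{1}{31941} - b{\left(-135,-70 \right)} = \frac{1}{31941} - 1 = - \frac{31940}{31941}$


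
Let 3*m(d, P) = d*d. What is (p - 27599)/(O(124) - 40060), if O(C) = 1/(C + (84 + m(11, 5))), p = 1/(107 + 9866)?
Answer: 205057395370/297641163181 ≈ 0.68894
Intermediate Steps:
m(d, P) = d²/3 (m(d, P) = (d*d)/3 = d²/3)
p = 1/9973 ≈ 0.00010027
O(C) = 1/(373/3 + C) (O(C) = 1/(C + (84 + (⅓)*11²)) = 1/(C + (84 + (⅓)*121)) = 1/(C + (84 + 121/3)) = 1/(C + 373/3) = 1/(373/3 + C))
(p - 27599)/(O(124) - 40060) = (1/9973 - 27599)/(3/(373 + 3*124) - 40060) = -275244826/(9973*(3/(373 + 372) - 40060)) = -275244826/(9973*(3/745 - 40060)) = -275244826/(9973*(-29844697/745)) = -275244826/9973*(-745/29844697) = 205057395370/297641163181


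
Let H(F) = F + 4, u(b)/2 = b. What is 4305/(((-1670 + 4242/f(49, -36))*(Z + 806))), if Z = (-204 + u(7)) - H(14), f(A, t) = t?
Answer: -12915/3207373 ≈ -0.0040267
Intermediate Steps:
u(b) = 2*b
H(F) = 4 + F
Z = -208 (Z = (-204 + 2*7) - (4 + 14) = (-204 + 14) - 1*18 = -190 - 18 = -208)
4305/(((-1670 + 4242/f(49, -36))*(Z + 806))) = 4305/(((-1670 + 4242/(-36))*(-208 + 806))) = 4305/(((-1670 + 4242*(-1/36))*598)) = 4305/(((-1670 - 707/6)*598)) = 4305/((-10727/6*598)) = 4305/(-3207373/3) = 4305*(-3/3207373) = -12915/3207373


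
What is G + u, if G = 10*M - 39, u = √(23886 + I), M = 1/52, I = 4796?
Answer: -1009/26 + √28682 ≈ 130.55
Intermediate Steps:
M = 1/52 ≈ 0.019231
u = √28682 (u = √(23886 + 4796) = √28682 ≈ 169.36)
G = -1009/26 (G = 10*(1/52) - 39 = 5/26 - 39 = -1009/26 ≈ -38.808)
G + u = -1009/26 + √28682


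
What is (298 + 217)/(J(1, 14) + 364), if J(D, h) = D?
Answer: 103/73 ≈ 1.4110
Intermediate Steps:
(298 + 217)/(J(1, 14) + 364) = (298 + 217)/(1 + 364) = 515/365 = 515*(1/365) = 103/73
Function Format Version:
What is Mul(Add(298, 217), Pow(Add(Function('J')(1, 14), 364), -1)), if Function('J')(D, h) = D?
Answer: Rational(103, 73) ≈ 1.4110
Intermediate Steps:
Mul(Add(298, 217), Pow(Add(Function('J')(1, 14), 364), -1)) = Mul(Add(298, 217), Pow(Add(1, 364), -1)) = Mul(515, Pow(365, -1)) = Mul(515, Rational(1, 365)) = Rational(103, 73)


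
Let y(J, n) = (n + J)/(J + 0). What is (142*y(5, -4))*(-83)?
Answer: -11786/5 ≈ -2357.2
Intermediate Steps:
y(J, n) = (J + n)/J
(142*y(5, -4))*(-83) = (142*((5 - 4)/5))*(-83) = (142*((⅕)*1))*(-83) = (142*(⅕))*(-83) = (142/5)*(-83) = -11786/5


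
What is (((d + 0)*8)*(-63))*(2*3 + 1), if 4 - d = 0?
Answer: -14112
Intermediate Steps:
d = 4 (d = 4 - 1*0 = 4 + 0 = 4)
(((d + 0)*8)*(-63))*(2*3 + 1) = (((4 + 0)*8)*(-63))*(2*3 + 1) = ((4*8)*(-63))*(6 + 1) = (32*(-63))*7 = -2016*7 = -14112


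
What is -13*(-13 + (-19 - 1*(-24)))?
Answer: 104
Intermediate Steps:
-13*(-13 + (-19 - 1*(-24))) = -13*(-13 + (-19 + 24)) = -13*(-13 + 5) = -13*(-8) = 104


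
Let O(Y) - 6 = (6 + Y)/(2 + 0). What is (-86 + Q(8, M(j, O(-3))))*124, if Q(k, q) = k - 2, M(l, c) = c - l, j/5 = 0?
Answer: -9920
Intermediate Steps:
j = 0 (j = 5*0 = 0)
O(Y) = 9 + Y/2 (O(Y) = 6 + (6 + Y)/(2 + 0) = 6 + (6 + Y)/2 = 6 + (6 + Y)*(½) = 6 + (3 + Y/2) = 9 + Y/2)
Q(k, q) = -2 + k
(-86 + Q(8, M(j, O(-3))))*124 = (-86 + (-2 + 8))*124 = (-86 + 6)*124 = -80*124 = -9920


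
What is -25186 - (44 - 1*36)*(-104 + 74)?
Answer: -24946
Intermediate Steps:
-25186 - (44 - 1*36)*(-104 + 74) = -25186 - (44 - 36)*(-30) = -25186 - 8*(-30) = -25186 - 1*(-240) = -25186 + 240 = -24946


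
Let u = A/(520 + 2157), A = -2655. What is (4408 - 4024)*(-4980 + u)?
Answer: -5120300160/2677 ≈ -1.9127e+6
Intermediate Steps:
u = -2655/2677 (u = -2655/(520 + 2157) = -2655/2677 ≈ -0.99178)
(4408 - 4024)*(-4980 + u) = (4408 - 4024)*(-4980 - 2655/2677) = 384*(-13334115/2677) = -5120300160/2677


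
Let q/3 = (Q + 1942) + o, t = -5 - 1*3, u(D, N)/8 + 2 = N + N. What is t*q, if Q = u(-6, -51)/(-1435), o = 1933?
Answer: -133474968/1435 ≈ -93014.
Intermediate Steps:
u(D, N) = -16 + 16*N (u(D, N) = -16 + 8*(N + N) = -16 + 8*(2*N) = -16 + 16*N)
Q = 832/1435 (Q = (-16 + 16*(-51))/(-1435) = (-16 - 816)*(-1/1435) = -832*(-1/1435) = 832/1435 ≈ 0.57979)
t = -8 (t = -5 - 3 = -8)
q = 16684371/1435 (q = 3*((832/1435 + 1942) + 1933) = 3*(2787602/1435 + 1933) = 3*(5561457/1435) = 16684371/1435 ≈ 11627.)
t*q = -8*16684371/1435 = -133474968/1435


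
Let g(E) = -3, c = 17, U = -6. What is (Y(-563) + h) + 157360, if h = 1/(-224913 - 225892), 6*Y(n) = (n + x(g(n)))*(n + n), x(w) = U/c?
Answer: 6048545804804/22991055 ≈ 2.6308e+5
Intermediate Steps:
x(w) = -6/17
Y(n) = n*(-6/17 + n)/3 (Y(n) = ((n - 6/17)*(n + n))/6 = ((-6/17 + n)*(2*n))/6 = (2*n*(-6/17 + n))/6 = n*(-6/17 + n)/3)
h = -1/450805 (h = 1/(-450805) = -1/450805 ≈ -2.2183e-6)
(Y(-563) + h) + 157360 = ((1/51)*(-563)*(-6 + 17*(-563)) - 1/450805) + 157360 = ((1/51)*(-563)*(-6 - 9571) - 1/450805) + 157360 = ((1/51)*(-563)*(-9577) - 1/450805) + 157360 = (5391851/51 - 1/450805) + 157360 = 2430673390004/22991055 + 157360 = 6048545804804/22991055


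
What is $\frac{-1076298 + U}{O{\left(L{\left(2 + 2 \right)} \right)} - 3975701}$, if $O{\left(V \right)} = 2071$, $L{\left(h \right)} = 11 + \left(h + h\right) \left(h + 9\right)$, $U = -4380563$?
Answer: $\frac{5456861}{3973630} \approx 1.3733$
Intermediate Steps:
$L{\left(h \right)} = 11 + 2 h \left(9 + h\right)$
$\frac{-1076298 + U}{O{\left(L{\left(2 + 2 \right)} \right)} - 3975701} = \frac{-1076298 - 4380563}{2071 - 3975701} = - \frac{5456861}{-3973630} = \left(-5456861\right) \left(- \frac{1}{3973630}\right) = \frac{5456861}{3973630}$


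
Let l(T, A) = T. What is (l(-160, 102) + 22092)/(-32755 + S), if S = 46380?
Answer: 21932/13625 ≈ 1.6097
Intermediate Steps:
(l(-160, 102) + 22092)/(-32755 + S) = (-160 + 22092)/(-32755 + 46380) = 21932/13625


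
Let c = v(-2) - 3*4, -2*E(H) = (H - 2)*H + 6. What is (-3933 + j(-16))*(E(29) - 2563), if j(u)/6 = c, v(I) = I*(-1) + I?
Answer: 23689575/2 ≈ 1.1845e+7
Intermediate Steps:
v(I) = 0 (v(I) = -I + I = 0)
E(H) = -3 - H*(-2 + H)/2 (E(H) = -((H - 2)*H + 6)/2 = -((-2 + H)*H + 6)/2 = -(H*(-2 + H) + 6)/2 = -(6 + H*(-2 + H))/2 = -3 - H*(-2 + H)/2)
c = -12 (c = 0 - 3*4 = 0 - 12 = -12)
j(u) = -72 (j(u) = 6*(-12) = -72)
(-3933 + j(-16))*(E(29) - 2563) = (-3933 - 72)*((-3 + 29 - ½*29²) - 2563) = -4005*((-3 + 29 - ½*841) - 2563) = -4005*((-3 + 29 - 841/2) - 2563) = -4005*(-789/2 - 2563) = -4005*(-5915/2) = 23689575/2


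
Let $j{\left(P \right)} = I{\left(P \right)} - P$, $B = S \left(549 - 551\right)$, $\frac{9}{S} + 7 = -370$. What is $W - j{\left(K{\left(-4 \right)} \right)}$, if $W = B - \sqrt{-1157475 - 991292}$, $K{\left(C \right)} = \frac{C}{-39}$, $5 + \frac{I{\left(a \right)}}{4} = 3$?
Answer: $\frac{9218}{1131} - i \sqrt{2148767} \approx 8.1503 - 1465.9 i$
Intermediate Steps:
$S = - \frac{9}{377}$ ($S = \frac{9}{-7 - 370} = \frac{9}{-377} = 9 \left(- \frac{1}{377}\right) = - \frac{9}{377} \approx -0.023873$)
$I{\left(a \right)} = -8$ ($I{\left(a \right)} = -20 + 4 \cdot 3 = -20 + 12 = -8$)
$K{\left(C \right)} = - \frac{C}{39}$ ($K{\left(C \right)} = C \left(- \frac{1}{39}\right) = - \frac{C}{39}$)
$B = \frac{18}{377}$ ($B = - \frac{9 \left(549 - 551\right)}{377} = \left(- \frac{9}{377}\right) \left(-2\right) = \frac{18}{377} \approx 0.047745$)
$j{\left(P \right)} = -8 - P$
$W = \frac{18}{377} - i \sqrt{2148767}$ ($W = \frac{18}{377} - \sqrt{-1157475 - 991292} = \frac{18}{377} - \sqrt{-2148767} = \frac{18}{377} - i \sqrt{2148767} \approx 0.047745 - 1465.9 i$)
$W - j{\left(K{\left(-4 \right)} \right)} = \left(\frac{18}{377} - i \sqrt{2148767}\right) - \left(-8 - \left(- \frac{1}{39}\right) \left(-4\right)\right) = \left(\frac{18}{377} - i \sqrt{2148767}\right) - \left(-8 - \frac{4}{39}\right) = \left(\frac{18}{377} - i \sqrt{2148767}\right) - - \frac{316}{39} = \left(\frac{18}{377} - i \sqrt{2148767}\right) + \frac{316}{39} = \frac{9218}{1131} - i \sqrt{2148767}$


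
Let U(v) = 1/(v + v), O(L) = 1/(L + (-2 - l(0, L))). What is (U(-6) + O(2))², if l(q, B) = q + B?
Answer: 49/144 ≈ 0.34028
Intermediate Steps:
l(q, B) = B + q
O(L) = -½ (O(L) = 1/(L + (-2 - (L + 0))) = 1/(L + (-2 - L)) = 1/(-2) = -½)
U(v) = 1/(2*v)
(U(-6) + O(2))² = ((½)/(-6) - ½)² = ((½)*(-⅙) - ½)² = (-1/12 - ½)² = (-7/12)² = 49/144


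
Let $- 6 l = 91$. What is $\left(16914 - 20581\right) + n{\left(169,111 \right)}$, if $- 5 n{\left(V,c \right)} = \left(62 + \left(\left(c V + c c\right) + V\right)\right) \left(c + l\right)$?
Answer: $- \frac{1207589}{2} \approx -6.0379 \cdot 10^{5}$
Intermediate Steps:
$l = - \frac{91}{6}$ ($l = \left(- \frac{1}{6}\right) 91 = - \frac{91}{6} \approx -15.167$)
$n{\left(V,c \right)} = - \frac{\left(- \frac{91}{6} + c\right) \left(62 + V + c^{2} + V c\right)}{5}$ ($n{\left(V,c \right)} = - \frac{\left(62 + \left(\left(c V + c c\right) + V\right)\right) \left(c - \frac{91}{6}\right)}{5} = - \frac{\left(62 + \left(\left(V c + c^{2}\right) + V\right)\right) \left(- \frac{91}{6} + c\right)}{5} = - \frac{\left(62 + \left(\left(c^{2} + V c\right) + V\right)\right) \left(- \frac{91}{6} + c\right)}{5} = - \frac{\left(62 + \left(V + c^{2} + V c\right)\right) \left(- \frac{91}{6} + c\right)}{5} = - \frac{\left(62 + V + c^{2} + V c\right) \left(- \frac{91}{6} + c\right)}{5} = - \frac{\left(- \frac{91}{6} + c\right) \left(62 + V + c^{2} + V c\right)}{5}$)
$\left(16914 - 20581\right) + n{\left(169,111 \right)} = \left(16914 - 20581\right) + \left(\frac{2821}{15} - \frac{6882}{5} - \frac{111^{3}}{5} + \frac{91}{30} \cdot 169 + \frac{91 \cdot 111^{2}}{30} - \frac{169 \cdot 111^{2}}{5} + \frac{17}{6} \cdot 169 \cdot 111\right) = -3667 + \left(\frac{2821}{15} - \frac{6882}{5} - \frac{1367631}{5} + \frac{15379}{30} + \frac{91}{30} \cdot 12321 - \frac{169}{5} \cdot 12321 + \frac{106301}{2}\right) = -3667 + \left(\frac{2821}{15} - \frac{6882}{5} - \frac{1367631}{5} + \frac{15379}{30} + \frac{373737}{10} - \frac{2082249}{5} + \frac{106301}{2}\right) = -3667 - \frac{1200255}{2} = - \frac{1207589}{2}$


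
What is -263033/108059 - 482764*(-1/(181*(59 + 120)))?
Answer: 43644988909/3501003541 ≈ 12.466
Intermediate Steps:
-263033/108059 - 482764*(-1/(181*(59 + 120))) = -263033*1/108059 - 482764/((-181*179)) = -263033/108059 - 482764/(-32399) = -263033/108059 - 482764*(-1/32399) = -263033/108059 + 482764/32399 = 43644988909/3501003541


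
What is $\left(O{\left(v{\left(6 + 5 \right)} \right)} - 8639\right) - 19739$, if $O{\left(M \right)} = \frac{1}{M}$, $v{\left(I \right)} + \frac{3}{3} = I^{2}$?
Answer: $- \frac{3405359}{120} \approx -28378.0$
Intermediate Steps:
$v{\left(I \right)} = -1 + I^{2}$
$\left(O{\left(v{\left(6 + 5 \right)} \right)} - 8639\right) - 19739 = \left(\frac{1}{-1 + \left(6 + 5\right)^{2}} - 8639\right) - 19739 = \left(\frac{1}{-1 + 11^{2}} - 8639\right) - 19739 = \left(\frac{1}{-1 + 121} - 8639\right) - 19739 = \left(\frac{1}{120} - 8639\right) - 19739 = - \frac{1036679}{120} - 19739 = - \frac{3405359}{120}$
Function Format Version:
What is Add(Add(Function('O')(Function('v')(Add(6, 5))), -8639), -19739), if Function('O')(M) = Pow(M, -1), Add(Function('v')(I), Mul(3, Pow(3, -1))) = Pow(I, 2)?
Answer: Rational(-3405359, 120) ≈ -28378.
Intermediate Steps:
Function('v')(I) = Add(-1, Pow(I, 2))
Add(Add(Function('O')(Function('v')(Add(6, 5))), -8639), -19739) = Add(Add(Pow(Add(-1, Pow(Add(6, 5), 2)), -1), -8639), -19739) = Add(Add(Pow(Add(-1, Pow(11, 2)), -1), -8639), -19739) = Add(Add(Pow(Add(-1, 121), -1), -8639), -19739) = Add(Add(Pow(120, -1), -8639), -19739) = Add(Add(Rational(1, 120), -8639), -19739) = Add(Rational(-1036679, 120), -19739) = Rational(-3405359, 120)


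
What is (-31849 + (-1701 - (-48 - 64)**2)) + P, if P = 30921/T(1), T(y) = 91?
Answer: -4163633/91 ≈ -45754.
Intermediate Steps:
P = 30921/91 ≈ 339.79
(-31849 + (-1701 - (-48 - 64)**2)) + P = (-31849 + (-1701 - (-48 - 64)**2)) + 30921/91 = (-31849 + (-1701 - 1*(-112)**2)) + 30921/91 = (-31849 + (-1701 - 1*12544)) + 30921/91 = (-31849 + (-1701 - 12544)) + 30921/91 = (-31849 - 14245) + 30921/91 = -46094 + 30921/91 = -4163633/91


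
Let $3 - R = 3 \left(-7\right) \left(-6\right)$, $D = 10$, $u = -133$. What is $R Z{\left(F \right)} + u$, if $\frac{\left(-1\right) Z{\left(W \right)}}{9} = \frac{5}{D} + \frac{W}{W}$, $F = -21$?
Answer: $\frac{3055}{2} \approx 1527.5$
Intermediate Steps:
$R = -123$ ($R = 3 - 3 \left(-7\right) \left(-6\right) = 3 - \left(-21\right) \left(-6\right) = 3 - 126 = -123$)
$Z{\left(W \right)} = - \frac{27}{2}$ ($Z{\left(W \right)} = - 9 \left(\frac{5}{10} + \frac{W}{W}\right) = - 9 \left(5 \cdot \frac{1}{10} + 1\right) = - 9 \left(\frac{1}{2} + 1\right) = \left(-9\right) \frac{3}{2} = - \frac{27}{2}$)
$R Z{\left(F \right)} + u = \left(-123\right) \left(- \frac{27}{2}\right) - 133 = \frac{3321}{2} - 133 = \frac{3055}{2}$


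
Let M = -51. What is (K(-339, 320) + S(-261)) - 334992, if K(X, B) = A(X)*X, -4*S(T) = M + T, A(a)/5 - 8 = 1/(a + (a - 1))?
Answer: -236612151/679 ≈ -3.4847e+5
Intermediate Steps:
A(a) = 40 + 5/(-1 + 2*a) (A(a) = 40 + 5/(a + (a - 1)) = 40 + 5/(a + (-1 + a)) = 40 + 5/(-1 + 2*a))
S(T) = 51/4 - T/4 (S(T) = -(-51 + T)/4 = 51/4 - T/4)
K(X, B) = 5*X*(-7 + 16*X)/(-1 + 2*X) (K(X, B) = (5*(-7 + 16*X)/(-1 + 2*X))*X = 5*X*(-7 + 16*X)/(-1 + 2*X))
(K(-339, 320) + S(-261)) - 334992 = (5*(-339)*(-7 + 16*(-339))/(-1 + 2*(-339)) + (51/4 - 1/4*(-261))) - 334992 = (5*(-339)*(-7 - 5424)/(-1 - 678) + (51/4 + 261/4)) - 334992 = (5*(-339)*(-5431)/(-679) + 78) - 334992 = (5*(-339)*(-1/679)*(-5431) + 78) - 334992 = (-9205545/679 + 78) - 334992 = -9152583/679 - 334992 = -236612151/679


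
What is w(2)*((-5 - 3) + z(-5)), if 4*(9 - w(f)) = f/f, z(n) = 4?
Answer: -35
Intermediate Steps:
w(f) = 35/4 (w(f) = 9 - f/(4*f) = 9 - ¼*1 = 9 - ¼ = 35/4)
w(2)*((-5 - 3) + z(-5)) = 35*((-5 - 3) + 4)/4 = 35*(-8 + 4)/4 = (35/4)*(-4) = -35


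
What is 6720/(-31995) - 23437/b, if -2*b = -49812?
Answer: -20383003/17708166 ≈ -1.1511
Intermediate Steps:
b = 24906 (b = -½*(-49812) = 24906)
6720/(-31995) - 23437/b = 6720/(-31995) - 23437/24906 = 6720*(-1/31995) - 23437*1/24906 = -448/2133 - 23437/24906 = -20383003/17708166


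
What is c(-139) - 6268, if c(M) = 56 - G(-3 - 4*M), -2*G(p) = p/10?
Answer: -123687/20 ≈ -6184.4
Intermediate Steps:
G(p) = -p/20 (G(p) = -p/(2*10) = -p/20)
c(M) = 1117/20 - M/5 (c(M) = 56 - (-1)*(-3 - 4*M)/20 = 56 - (3/20 + M/5) = 56 + (-3/20 - M/5) = 1117/20 - M/5)
c(-139) - 6268 = (1117/20 - ⅕*(-139)) - 6268 = (1117/20 + 139/5) - 6268 = 1673/20 - 6268 = -123687/20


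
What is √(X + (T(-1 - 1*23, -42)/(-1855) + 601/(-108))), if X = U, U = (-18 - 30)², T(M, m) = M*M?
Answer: √2562161042805/33390 ≈ 47.939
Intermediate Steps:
T(M, m) = M²
U = 2304 (U = (-48)² = 2304)
X = 2304
√(X + (T(-1 - 1*23, -42)/(-1855) + 601/(-108))) = √(2304 + ((-1 - 1*23)²/(-1855) + 601/(-108))) = √(2304 + ((-1 - 23)²*(-1/1855) + 601*(-1/108))) = √(2304 + ((-24)²*(-1/1855) - 601/108)) = √(2304 + (576*(-1/1855) - 601/108)) = √(2304 + (-576/1855 - 601/108)) = √(2304 - 1177063/200340) = √(460406297/200340) = √2562161042805/33390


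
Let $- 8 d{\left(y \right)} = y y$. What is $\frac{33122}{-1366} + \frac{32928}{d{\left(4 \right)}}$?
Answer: $- \frac{11261473}{683} \approx -16488.0$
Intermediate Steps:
$d{\left(y \right)} = - \frac{y^{2}}{8}$ ($d{\left(y \right)} = - \frac{y y}{8} = - \frac{y^{2}}{8}$)
$\frac{33122}{-1366} + \frac{32928}{d{\left(4 \right)}} = \frac{33122}{-1366} + \frac{32928}{\left(- \frac{1}{8}\right) 4^{2}} = 33122 \left(- \frac{1}{1366}\right) + \frac{32928}{\left(- \frac{1}{8}\right) 16} = - \frac{16561}{683} + \frac{32928}{-2} = - \frac{16561}{683} + 32928 \left(- \frac{1}{2}\right) = - \frac{16561}{683} - 16464 = - \frac{11261473}{683}$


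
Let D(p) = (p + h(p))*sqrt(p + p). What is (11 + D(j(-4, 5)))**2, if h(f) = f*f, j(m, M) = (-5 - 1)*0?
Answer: 121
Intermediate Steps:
j(m, M) = 0 (j(m, M) = -6*0 = 0)
h(f) = f**2
D(p) = sqrt(2)*sqrt(p)*(p + p**2) (D(p) = (p + p**2)*sqrt(p + p) = (p + p**2)*sqrt(2*p) = (p + p**2)*(sqrt(2)*sqrt(p)) = sqrt(2)*sqrt(p)*(p + p**2))
(11 + D(j(-4, 5)))**2 = (11 + sqrt(2)*0**(3/2)*(1 + 0))**2 = (11 + sqrt(2)*0*1)**2 = (11 + 0)**2 = 11**2 = 121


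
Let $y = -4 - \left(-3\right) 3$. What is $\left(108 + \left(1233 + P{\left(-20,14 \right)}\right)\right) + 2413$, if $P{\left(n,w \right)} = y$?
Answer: $3759$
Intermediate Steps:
$y = 5$ ($y = -4 - -9 = -4 + 9 = 5$)
$P{\left(n,w \right)} = 5$
$\left(108 + \left(1233 + P{\left(-20,14 \right)}\right)\right) + 2413 = \left(108 + \left(1233 + 5\right)\right) + 2413 = \left(108 + 1238\right) + 2413 = 1346 + 2413 = 3759$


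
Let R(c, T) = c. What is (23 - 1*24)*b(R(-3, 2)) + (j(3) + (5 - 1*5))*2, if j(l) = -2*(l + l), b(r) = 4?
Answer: -28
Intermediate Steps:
j(l) = -4*l
(23 - 1*24)*b(R(-3, 2)) + (j(3) + (5 - 1*5))*2 = (23 - 1*24)*4 + (-4*3 + (5 - 1*5))*2 = (23 - 24)*4 + (-12 + (5 - 5))*2 = -1*4 + (-12 + 0)*2 = -4 - 12*2 = -4 - 24 = -28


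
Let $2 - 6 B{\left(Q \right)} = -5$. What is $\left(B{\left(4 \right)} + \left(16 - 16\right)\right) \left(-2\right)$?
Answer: $- \frac{7}{3} \approx -2.3333$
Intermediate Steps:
$B{\left(Q \right)} = \frac{7}{6}$ ($B{\left(Q \right)} = \frac{1}{3} - - \frac{5}{6} = \frac{1}{3} + \frac{5}{6} = \frac{7}{6}$)
$\left(B{\left(4 \right)} + \left(16 - 16\right)\right) \left(-2\right) = \left(\frac{7}{6} + \left(16 - 16\right)\right) \left(-2\right) = \left(\frac{7}{6} + 0\right) \left(-2\right) = \frac{7}{6} \left(-2\right) = - \frac{7}{3}$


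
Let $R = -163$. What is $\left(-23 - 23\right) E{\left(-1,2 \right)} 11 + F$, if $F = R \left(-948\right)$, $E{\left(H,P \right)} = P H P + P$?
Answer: $155536$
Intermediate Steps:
$E{\left(H,P \right)} = P + H P^{2}$ ($E{\left(H,P \right)} = H P P + P = H P^{2} + P = P + H P^{2}$)
$F = 154524$ ($F = \left(-163\right) \left(-948\right) = 154524$)
$\left(-23 - 23\right) E{\left(-1,2 \right)} 11 + F = \left(-23 - 23\right) 2 \left(1 - 2\right) 11 + 154524 = - 46 \cdot 2 \left(1 - 2\right) 11 + 154524 = - 46 \cdot 2 \left(-1\right) 11 + 154524 = \left(-46\right) \left(-2\right) 11 + 154524 = 92 \cdot 11 + 154524 = 1012 + 154524 = 155536$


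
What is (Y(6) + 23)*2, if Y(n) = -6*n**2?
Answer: -386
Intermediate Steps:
(Y(6) + 23)*2 = (-6*6**2 + 23)*2 = (-6*36 + 23)*2 = (-216 + 23)*2 = -193*2 = -386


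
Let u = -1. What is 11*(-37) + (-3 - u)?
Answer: -409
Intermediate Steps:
11*(-37) + (-3 - u) = 11*(-37) + (-3 - 1*(-1)) = -407 + (-3 + 1) = -407 - 2 = -409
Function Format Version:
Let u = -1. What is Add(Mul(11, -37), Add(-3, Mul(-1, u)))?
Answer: -409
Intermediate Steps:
Add(Mul(11, -37), Add(-3, Mul(-1, u))) = Add(Mul(11, -37), Add(-3, Mul(-1, -1))) = Add(-407, Add(-3, 1)) = Add(-407, -2) = -409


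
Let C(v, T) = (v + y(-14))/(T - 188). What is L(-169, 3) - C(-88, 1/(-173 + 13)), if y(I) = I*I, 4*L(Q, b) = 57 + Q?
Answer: -274996/10027 ≈ -27.426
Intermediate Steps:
L(Q, b) = 57/4 + Q/4 (L(Q, b) = (57 + Q)/4 = 57/4 + Q/4)
y(I) = I²
C(v, T) = (196 + v)/(-188 + T) (C(v, T) = (v + (-14)²)/(T - 188) = (v + 196)/(-188 + T) = (196 + v)/(-188 + T))
L(-169, 3) - C(-88, 1/(-173 + 13)) = (57/4 + (¼)*(-169)) - (196 - 88)/(-188 + 1/(-173 + 13)) = (57/4 - 169/4) - 108/(-188 + 1/(-160)) = -28 - 108/(-188 - 1/160) = -28 - 108/(-30081/160) = -28 - (-160)*108/30081 = -28 - 1*(-5760/10027) = -28 + 5760/10027 = -274996/10027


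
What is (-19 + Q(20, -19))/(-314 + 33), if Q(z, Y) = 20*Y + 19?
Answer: 380/281 ≈ 1.3523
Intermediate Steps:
Q(z, Y) = 19 + 20*Y
(-19 + Q(20, -19))/(-314 + 33) = (-19 + (19 + 20*(-19)))/(-314 + 33) = (-19 + (19 - 380))/(-281) = (-19 - 361)*(-1/281) = -380*(-1/281) = 380/281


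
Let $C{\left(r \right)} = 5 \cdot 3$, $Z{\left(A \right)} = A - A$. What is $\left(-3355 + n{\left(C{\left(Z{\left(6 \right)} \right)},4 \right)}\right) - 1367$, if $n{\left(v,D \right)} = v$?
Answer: $-4707$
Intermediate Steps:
$Z{\left(A \right)} = 0$
$C{\left(r \right)} = 15$
$\left(-3355 + n{\left(C{\left(Z{\left(6 \right)} \right)},4 \right)}\right) - 1367 = \left(-3355 + 15\right) - 1367 = -3340 - 1367 = -4707$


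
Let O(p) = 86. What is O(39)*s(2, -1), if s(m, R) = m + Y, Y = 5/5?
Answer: 258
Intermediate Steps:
Y = 1 (Y = 5*(⅕) = 1)
s(m, R) = 1 + m (s(m, R) = m + 1 = 1 + m)
O(39)*s(2, -1) = 86*(1 + 2) = 86*3 = 258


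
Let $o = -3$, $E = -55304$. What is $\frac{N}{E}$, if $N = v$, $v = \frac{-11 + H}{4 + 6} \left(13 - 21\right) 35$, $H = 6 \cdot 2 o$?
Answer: $- \frac{329}{13826} \approx -0.023796$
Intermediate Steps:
$H = -36$ ($H = 6 \cdot 2 \left(-3\right) = 12 \left(-3\right) = -36$)
$v = 1316$ ($v = \frac{-11 - 36}{4 + 6} \left(13 - 21\right) 35 = - \frac{47}{10} \left(13 - 21\right) 35 = \left(-47\right) \frac{1}{10} \left(-8\right) 35 = \left(- \frac{47}{10}\right) \left(-8\right) 35 = \frac{188}{5} \cdot 35 = 1316$)
$N = 1316$
$\frac{N}{E} = \frac{1316}{-55304} = 1316 \left(- \frac{1}{55304}\right) = - \frac{329}{13826}$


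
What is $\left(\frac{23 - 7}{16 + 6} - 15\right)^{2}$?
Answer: $\frac{24649}{121} \approx 203.71$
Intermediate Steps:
$\left(\frac{23 - 7}{16 + 6} - 15\right)^{2} = \left(\frac{16}{22} - 15\right)^{2} = \left(16 \cdot \frac{1}{22} - 15\right)^{2} = \left(\frac{8}{11} - 15\right)^{2} = \left(- \frac{157}{11}\right)^{2} = \frac{24649}{121}$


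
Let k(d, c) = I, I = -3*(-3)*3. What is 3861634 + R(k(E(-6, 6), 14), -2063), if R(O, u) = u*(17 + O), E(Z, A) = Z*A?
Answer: 3770862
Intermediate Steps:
E(Z, A) = A*Z
I = 27 (I = 9*3 = 27)
k(d, c) = 27
3861634 + R(k(E(-6, 6), 14), -2063) = 3861634 - 2063*(17 + 27) = 3861634 - 2063*44 = 3861634 - 90772 = 3770862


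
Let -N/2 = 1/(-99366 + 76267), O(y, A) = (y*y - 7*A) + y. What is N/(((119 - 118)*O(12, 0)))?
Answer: 1/1801722 ≈ 5.5502e-7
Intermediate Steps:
O(y, A) = y + y**2 - 7*A (O(y, A) = (y**2 - 7*A) + y = y + y**2 - 7*A)
N = 2/23099 (N = -2/(-99366 + 76267) = -2/(-23099) = -2*(-1/23099) = 2/23099 ≈ 8.6584e-5)
N/(((119 - 118)*O(12, 0))) = 2/(23099*(((119 - 118)*(12 + 12**2 - 7*0)))) = 2/(23099*((1*(12 + 144 + 0)))) = 2/(23099*((1*156))) = (2/23099)/156 = (2/23099)*(1/156) = 1/1801722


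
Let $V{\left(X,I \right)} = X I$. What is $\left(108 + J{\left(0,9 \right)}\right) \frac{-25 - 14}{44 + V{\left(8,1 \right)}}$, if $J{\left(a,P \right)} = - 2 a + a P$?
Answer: $-81$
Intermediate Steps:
$V{\left(X,I \right)} = I X$
$J{\left(a,P \right)} = - 2 a + P a$
$\left(108 + J{\left(0,9 \right)}\right) \frac{-25 - 14}{44 + V{\left(8,1 \right)}} = \left(108 + 0 \left(-2 + 9\right)\right) \frac{-25 - 14}{44 + 1 \cdot 8} = \left(108 + 0 \cdot 7\right) \left(- \frac{39}{44 + 8}\right) = \left(108 + 0\right) \left(- \frac{39}{52}\right) = 108 \left(\left(-39\right) \frac{1}{52}\right) = 108 \left(- \frac{3}{4}\right) = -81$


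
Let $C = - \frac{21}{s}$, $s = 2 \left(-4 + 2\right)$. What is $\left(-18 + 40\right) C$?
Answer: $\frac{231}{2} \approx 115.5$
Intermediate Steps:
$s = -4$ ($s = 2 \left(-2\right) = -4$)
$C = \frac{21}{4}$ ($C = - \frac{21}{-4} = \left(-21\right) \left(- \frac{1}{4}\right) = \frac{21}{4} \approx 5.25$)
$\left(-18 + 40\right) C = \left(-18 + 40\right) \frac{21}{4} = 22 \cdot \frac{21}{4} = \frac{231}{2}$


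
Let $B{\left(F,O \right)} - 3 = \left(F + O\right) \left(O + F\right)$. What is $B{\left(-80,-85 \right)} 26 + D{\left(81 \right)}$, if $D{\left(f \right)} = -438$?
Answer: $707490$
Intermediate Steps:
$B{\left(F,O \right)} = 3 + \left(F + O\right)^{2}$ ($B{\left(F,O \right)} = 3 + \left(F + O\right) \left(O + F\right) = 3 + \left(F + O\right) \left(F + O\right) = 3 + \left(F + O\right)^{2}$)
$B{\left(-80,-85 \right)} 26 + D{\left(81 \right)} = \left(3 + \left(-80 - 85\right)^{2}\right) 26 - 438 = \left(3 + \left(-165\right)^{2}\right) 26 - 438 = \left(3 + 27225\right) 26 - 438 = 27228 \cdot 26 - 438 = 707928 - 438 = 707490$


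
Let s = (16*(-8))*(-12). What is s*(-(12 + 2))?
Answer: -21504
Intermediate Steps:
s = 1536 (s = -128*(-12) = 1536)
s*(-(12 + 2)) = 1536*(-(12 + 2)) = 1536*(-1*14) = 1536*(-14) = -21504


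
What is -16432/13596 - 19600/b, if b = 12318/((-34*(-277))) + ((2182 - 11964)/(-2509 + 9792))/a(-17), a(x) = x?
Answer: -2284985120928788/161675511789 ≈ -14133.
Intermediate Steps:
b = 47565611/34295647 (b = 12318/((-34*(-277))) + ((2182 - 11964)/(-2509 + 9792))/(-17) = 12318/9418 - 9782/7283*(-1/17) = 12318*(1/9418) - 9782*1/7283*(-1/17) = 6159/4709 - 9782/7283*(-1/17) = 6159/4709 + 9782/123811 = 47565611/34295647 ≈ 1.3869)
-16432/13596 - 19600/b = -16432/13596 - 19600/47565611/34295647 = -16432*1/13596 - 19600*34295647/47565611 = -4108/3399 - 672194681200/47565611 = -2284985120928788/161675511789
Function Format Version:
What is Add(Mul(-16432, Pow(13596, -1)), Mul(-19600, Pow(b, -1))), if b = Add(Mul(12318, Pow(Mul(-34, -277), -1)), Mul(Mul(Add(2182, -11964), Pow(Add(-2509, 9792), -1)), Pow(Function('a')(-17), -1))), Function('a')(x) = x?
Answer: Rational(-2284985120928788, 161675511789) ≈ -14133.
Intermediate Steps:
b = Rational(47565611, 34295647) (b = Add(Mul(12318, Pow(Mul(-34, -277), -1)), Mul(Mul(Add(2182, -11964), Pow(Add(-2509, 9792), -1)), Pow(-17, -1))) = Add(Mul(12318, Pow(9418, -1)), Mul(Mul(-9782, Pow(7283, -1)), Rational(-1, 17))) = Add(Mul(12318, Rational(1, 9418)), Mul(Mul(-9782, Rational(1, 7283)), Rational(-1, 17))) = Add(Rational(6159, 4709), Mul(Rational(-9782, 7283), Rational(-1, 17))) = Add(Rational(6159, 4709), Rational(9782, 123811)) = Rational(47565611, 34295647) ≈ 1.3869)
Add(Mul(-16432, Pow(13596, -1)), Mul(-19600, Pow(b, -1))) = Add(Mul(-16432, Pow(13596, -1)), Mul(-19600, Pow(Rational(47565611, 34295647), -1))) = Add(Mul(-16432, Rational(1, 13596)), Mul(-19600, Rational(34295647, 47565611))) = Add(Rational(-4108, 3399), Rational(-672194681200, 47565611)) = Rational(-2284985120928788, 161675511789)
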